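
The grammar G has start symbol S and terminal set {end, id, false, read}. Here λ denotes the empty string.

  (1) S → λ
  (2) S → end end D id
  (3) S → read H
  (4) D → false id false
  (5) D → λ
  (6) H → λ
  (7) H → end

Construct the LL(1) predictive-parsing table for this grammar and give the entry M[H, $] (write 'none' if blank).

FIRST(S) = {λ, end, read}
FIRST(D) = {λ, false}
FIRST(H) = {λ, end}
FOLLOW(S) includes $ since S is the start symbol.
FOLLOW(S): S appears on no right-hand side. Thus FOLLOW(S) = {$}.
FOLLOW(H): in S→read H, the suffix after H is empty, so FOLLOW(H) ⊇ FOLLOW(S) = {$}. Thus FOLLOW(H) = {$}.
For H → λ: FIRST(λ) = {λ}, so it goes in M[H, t] for t ∈ {}; since λ ∈ FIRST, also for every t ∈ FOLLOW(H) = {$}.
For H → end: FIRST(end) = {end}, so it goes in M[H, t] for t ∈ {end}.

H → λ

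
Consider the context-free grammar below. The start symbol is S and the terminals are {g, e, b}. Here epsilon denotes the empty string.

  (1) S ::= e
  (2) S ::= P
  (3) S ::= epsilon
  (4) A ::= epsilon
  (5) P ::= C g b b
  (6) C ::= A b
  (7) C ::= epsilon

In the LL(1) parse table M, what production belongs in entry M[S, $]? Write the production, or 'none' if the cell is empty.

FIRST(A): from A::=epsilon we get {epsilon}. So FIRST(A) = {epsilon}.
FIRST(C): from C::=A b we get {b}; from C::=epsilon we get {epsilon}. So FIRST(C) = {epsilon, b}.
FIRST(P): from P::=C g b b we get {b, g}. So FIRST(P) = {b, g}.
FIRST(S): from S::=e we get {e}; from S::=P we get {b, g}; from S::=epsilon we get {epsilon}. So FIRST(S) = {epsilon, b, e, g}.
FOLLOW(S) includes $ since S is the start symbol.
FOLLOW(S): S appears on no right-hand side. Thus FOLLOW(S) = {$}.
For S ::= e: FIRST(e) = {e}, so it goes in M[S, t] for t ∈ {e}.
For S ::= P: FIRST(P) = {b, g}, so it goes in M[S, t] for t ∈ {b, g}.
For S ::= epsilon: FIRST(epsilon) = {epsilon}, so it goes in M[S, t] for t ∈ {}; since epsilon ∈ FIRST, also for every t ∈ FOLLOW(S) = {$}.

S ::= epsilon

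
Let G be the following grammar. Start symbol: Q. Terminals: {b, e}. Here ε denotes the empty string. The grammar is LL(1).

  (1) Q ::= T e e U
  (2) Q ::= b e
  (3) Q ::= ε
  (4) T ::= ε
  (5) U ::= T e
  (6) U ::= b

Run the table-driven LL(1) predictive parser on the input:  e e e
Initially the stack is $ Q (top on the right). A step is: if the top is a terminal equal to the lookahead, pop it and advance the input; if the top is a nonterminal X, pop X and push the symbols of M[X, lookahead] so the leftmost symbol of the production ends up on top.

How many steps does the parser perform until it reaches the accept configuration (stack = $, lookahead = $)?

7

step 1: stack=$ Q  input=e e e $  — expand Q ::= T e e U
step 2: stack=$ U e e T  input=e e e $  — expand T ::= ε
step 3: stack=$ U e e  input=e e e $  — match e
step 4: stack=$ U e  input=e e $  — match e
step 5: stack=$ U  input=e $  — expand U ::= T e
step 6: stack=$ e T  input=e $  — expand T ::= ε
step 7: stack=$ e  input=e $  — match e
Accept reached after 7 steps.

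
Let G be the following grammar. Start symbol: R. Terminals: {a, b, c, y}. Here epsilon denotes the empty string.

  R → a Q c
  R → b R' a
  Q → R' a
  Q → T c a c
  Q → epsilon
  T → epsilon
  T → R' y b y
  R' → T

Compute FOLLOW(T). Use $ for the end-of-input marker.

{a, c, y}

FIRST(R) = {a, b}
FIRST(Q) = {epsilon, a, c, y}  (via R' a, T c a c)
FIRST(T) = {epsilon, y}  (via R' y b y)
FIRST(R') = {epsilon, y}  (via T)
FOLLOW(R) includes $ since R is the start symbol.
FOLLOW(R): R appears on no right-hand side. Thus FOLLOW(R) = {$}.
FOLLOW(Q): in R→a Q c, Q is followed by c with FIRST {c}. Thus FOLLOW(Q) = {c}.
FOLLOW(R'): in R→b R' a, R' is followed by a with FIRST {a}; in Q→R' a, R' is followed by a with FIRST {a}; in T→R' y b y, R' is followed by y b y with FIRST {y}. Thus FOLLOW(R') = {a, y}.
FOLLOW(T): in Q→T c a c, T is followed by c a c with FIRST {c}; in R'→T, the suffix after T is empty, so FOLLOW(T) ⊇ FOLLOW(R') = {a, y}. Thus FOLLOW(T) = {a, c, y}.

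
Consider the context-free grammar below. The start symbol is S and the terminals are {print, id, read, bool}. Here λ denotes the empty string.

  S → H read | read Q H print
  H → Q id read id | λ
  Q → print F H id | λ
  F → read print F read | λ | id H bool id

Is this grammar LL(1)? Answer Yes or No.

FIRST(S) = {id, print, read}
FIRST(H) = {λ, id, print}
FIRST(Q) = {λ, print}
FIRST(F) = {λ, id, read}
FOLLOW(S) = {$}
FOLLOW(H) = {bool, id, print, read}
FOLLOW(Q) = {id, print}
FOLLOW(F) = {id, print, read}
Cell M[F, id] receives both F → λ and F → id H bool id — the grammar is not LL(1).

No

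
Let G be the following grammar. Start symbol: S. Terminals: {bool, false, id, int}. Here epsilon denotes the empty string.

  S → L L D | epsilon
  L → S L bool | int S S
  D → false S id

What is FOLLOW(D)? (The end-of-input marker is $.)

{$, bool, false, id, int}

FIRST(D) = {false}
FIRST(S) = {epsilon, int}  (via L L D)
FIRST(L) = {int}  (via S L bool)
FOLLOW(S) includes $ since S is the start symbol.
FOLLOW(L): in S→L L D (occurrence 1), L is followed by L D with FIRST {int}; in S→L L D (occurrence 2), L is followed by D with FIRST {false}; in L→S L bool, L is followed by bool with FIRST {bool}. Thus FOLLOW(L) = {bool, false, int}.
FOLLOW(S): in L→S L bool, S is followed by L bool with FIRST {int}; in L→int S S (occurrence 1), S is followed by S with FIRST {epsilon, int}; in L→int S S (occurrence 1), the suffix after S is nullable, so FOLLOW(S) ⊇ FOLLOW(L) = {bool, false, int}; in L→int S S (occurrence 2), the suffix after S is empty, so FOLLOW(S) ⊇ FOLLOW(L) = {bool, false, int}; in D→false S id, S is followed by id with FIRST {id}. Thus FOLLOW(S) = {$, bool, false, id, int}.
FOLLOW(D): in S→L L D, the suffix after D is empty, so FOLLOW(D) ⊇ FOLLOW(S) = {$, bool, false, id, int}. Thus FOLLOW(D) = {$, bool, false, id, int}.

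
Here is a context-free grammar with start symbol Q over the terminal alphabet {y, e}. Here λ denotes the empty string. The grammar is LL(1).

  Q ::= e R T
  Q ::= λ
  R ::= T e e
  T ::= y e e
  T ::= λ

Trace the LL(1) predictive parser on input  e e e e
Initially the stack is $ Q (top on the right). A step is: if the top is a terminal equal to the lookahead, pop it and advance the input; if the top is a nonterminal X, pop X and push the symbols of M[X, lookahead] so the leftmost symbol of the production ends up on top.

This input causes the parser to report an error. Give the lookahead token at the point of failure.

step 1: stack=$ Q  input=e e e e $  — expand Q ::= e R T
step 2: stack=$ T R e  input=e e e e $  — match e
step 3: stack=$ T R  input=e e e $  — expand R ::= T e e
step 4: stack=$ T e e T  input=e e e $  — expand T ::= λ
step 5: stack=$ T e e  input=e e e $  — match e
step 6: stack=$ T e  input=e e $  — match e
step 7: stack=$ T  input=e $  — expand T ::= λ
step 8: stack=$  input=e $  — error: stack empty but input remains

e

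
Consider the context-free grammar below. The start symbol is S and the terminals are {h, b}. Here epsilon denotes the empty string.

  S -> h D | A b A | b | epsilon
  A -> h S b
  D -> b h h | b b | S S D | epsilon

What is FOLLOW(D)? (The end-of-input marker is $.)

{$, b, h}

FIRST(A) = {h}
FIRST(S) = {epsilon, b, h}  (via A b A)
FIRST(D) = {epsilon, b, h}  (via S S D)
FOLLOW(S) includes $ since S is the start symbol.
FOLLOW(S): in A->h S b, S is followed by b with FIRST {b}; in D->S S D (occurrence 1), S is followed by S D with FIRST {epsilon, b, h}; in D->S S D (occurrence 1), the suffix after S is nullable, so FOLLOW(S) ⊇ FOLLOW(D) = {$, b, h}; in D->S S D (occurrence 2), S is followed by D with FIRST {epsilon, b, h}; in D->S S D (occurrence 2), the suffix after S is nullable, so FOLLOW(S) ⊇ FOLLOW(D) = {$, b, h}. Thus FOLLOW(S) = {$, b, h}.
FOLLOW(A): in S->A b A (occurrence 1), A is followed by b A with FIRST {b}; in S->A b A (occurrence 2), the suffix after A is empty, so FOLLOW(A) ⊇ FOLLOW(S) = {$, b, h}. Thus FOLLOW(A) = {$, b, h}.
FOLLOW(D): in S->h D, the suffix after D is empty, so FOLLOW(D) ⊇ FOLLOW(S) = {$, b, h}; in D->S S D, the suffix after D is empty (adds nothing new). Thus FOLLOW(D) = {$, b, h}.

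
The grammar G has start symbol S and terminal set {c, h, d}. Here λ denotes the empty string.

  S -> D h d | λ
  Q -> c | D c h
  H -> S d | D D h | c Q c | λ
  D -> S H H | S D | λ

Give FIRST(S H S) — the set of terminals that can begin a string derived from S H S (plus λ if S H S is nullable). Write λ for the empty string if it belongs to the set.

FIRST(S): from S->D h d we get {c, d, h}; from S->λ we get {λ}. So FIRST(S) = {λ, c, d, h}.
FIRST(Q): from Q->c we get {c}; from Q->D c h we get {c, d, h}. So FIRST(Q) = {c, d, h}.
FIRST(H): from H->S d we get {c, d, h}; from H->D D h we get {c, d, h}; from H->c Q c we get {c}; from H->λ we get {λ}. So FIRST(H) = {λ, c, d, h}.
FIRST(D): from D->S H H we get {λ, c, d, h}; from D->S D we get {λ, c, d, h}; from D->λ we get {λ}. So FIRST(D) = {λ, c, d, h}.
FIRST(S H S): take FIRST of each symbol in turn, carrying on past any symbol whose FIRST contains λ; result {λ, c, d, h}.

{λ, c, d, h}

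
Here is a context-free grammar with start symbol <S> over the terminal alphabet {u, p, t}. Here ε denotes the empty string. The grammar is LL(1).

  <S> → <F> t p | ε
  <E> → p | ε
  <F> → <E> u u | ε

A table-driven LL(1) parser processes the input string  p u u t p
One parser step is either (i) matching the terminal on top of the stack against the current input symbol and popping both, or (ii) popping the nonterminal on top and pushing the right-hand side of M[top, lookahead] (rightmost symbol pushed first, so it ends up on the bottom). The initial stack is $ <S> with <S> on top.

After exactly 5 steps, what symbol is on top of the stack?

     Stack          Input        Action
  1  $ <S>          p u u t p $  expand <S> → <F> t p
  2  $ p t <F>      p u u t p $  expand <F> → <E> u u
  3  $ p t u u <E>  p u u t p $  expand <E> → p
  4  $ p t u u p    p u u t p $  match p
  5  $ p t u u      u u t p $    match u
Stack after step 5: $ p t u (top = u).

u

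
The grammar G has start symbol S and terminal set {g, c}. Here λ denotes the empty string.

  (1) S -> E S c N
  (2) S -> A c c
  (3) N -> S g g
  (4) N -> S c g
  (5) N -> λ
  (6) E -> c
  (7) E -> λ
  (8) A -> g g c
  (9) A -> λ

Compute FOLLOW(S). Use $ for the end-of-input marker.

FIRST(E) = {λ, c}
FIRST(A) = {λ, g}
FIRST(S) = {c, g}  (via E S c N, A c c)
FIRST(N) = {λ, c, g}  (via S g g, S c g)
FOLLOW(S) includes $ since S is the start symbol.
FOLLOW(S): in S->E S c N, S is followed by c N with FIRST {c}; in N->S g g, S is followed by g g with FIRST {g}; in N->S c g, S is followed by c g with FIRST {c}. Thus FOLLOW(S) = {$, c, g}.
FOLLOW(N): in S->E S c N, the suffix after N is empty, so FOLLOW(N) ⊇ FOLLOW(S) = {$, c, g}. Thus FOLLOW(N) = {$, c, g}.
FOLLOW(E): in S->E S c N, E is followed by S c N with FIRST {c, g}. Thus FOLLOW(E) = {c, g}.
FOLLOW(A): in S->A c c, A is followed by c c with FIRST {c}. Thus FOLLOW(A) = {c}.

{$, c, g}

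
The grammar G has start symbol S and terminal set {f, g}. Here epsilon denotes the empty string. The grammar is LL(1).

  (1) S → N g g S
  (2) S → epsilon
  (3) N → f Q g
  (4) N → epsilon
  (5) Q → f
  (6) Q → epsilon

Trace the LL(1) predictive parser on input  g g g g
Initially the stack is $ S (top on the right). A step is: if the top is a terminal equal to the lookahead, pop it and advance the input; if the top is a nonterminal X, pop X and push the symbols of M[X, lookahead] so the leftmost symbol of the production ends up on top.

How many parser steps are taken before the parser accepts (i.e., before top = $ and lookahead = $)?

     Stack      Input      Action
  1  $ S        g g g g $  expand S → N g g S
  2  $ S g g N  g g g g $  expand N → epsilon
  3  $ S g g    g g g g $  match g
  4  $ S g      g g g $    match g
  5  $ S        g g $      expand S → N g g S
  6  $ S g g N  g g $      expand N → epsilon
  7  $ S g g    g g $      match g
  8  $ S g      g $        match g
  9  $ S        $          expand S → epsilon
Accept reached after 9 steps.

9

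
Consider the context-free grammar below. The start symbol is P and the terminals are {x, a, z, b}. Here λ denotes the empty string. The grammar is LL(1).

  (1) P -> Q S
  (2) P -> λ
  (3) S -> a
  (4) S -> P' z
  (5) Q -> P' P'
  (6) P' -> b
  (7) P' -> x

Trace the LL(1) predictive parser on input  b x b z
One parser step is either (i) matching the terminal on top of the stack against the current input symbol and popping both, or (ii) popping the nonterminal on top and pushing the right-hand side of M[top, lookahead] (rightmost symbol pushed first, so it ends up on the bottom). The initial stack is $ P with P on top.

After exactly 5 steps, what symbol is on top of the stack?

step 1: stack=$ P  input=b x b z $  — expand P -> Q S
step 2: stack=$ S Q  input=b x b z $  — expand Q -> P' P'
step 3: stack=$ S P' P'  input=b x b z $  — expand P' -> b
step 4: stack=$ S P' b  input=b x b z $  — match b
step 5: stack=$ S P'  input=x b z $  — expand P' -> x
Stack after step 5: $ S x (top = x).

x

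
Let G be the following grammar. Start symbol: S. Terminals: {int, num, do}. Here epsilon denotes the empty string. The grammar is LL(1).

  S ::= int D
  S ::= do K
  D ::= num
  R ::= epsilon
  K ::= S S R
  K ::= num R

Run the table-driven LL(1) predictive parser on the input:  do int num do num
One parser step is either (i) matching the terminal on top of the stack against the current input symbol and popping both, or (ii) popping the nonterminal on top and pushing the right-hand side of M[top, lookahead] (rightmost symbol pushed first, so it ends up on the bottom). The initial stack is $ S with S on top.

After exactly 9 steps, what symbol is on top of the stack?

step 1: stack=$ S  input=do int num do num $  — expand S ::= do K
step 2: stack=$ K do  input=do int num do num $  — match do
step 3: stack=$ K  input=int num do num $  — expand K ::= S S R
step 4: stack=$ R S S  input=int num do num $  — expand S ::= int D
step 5: stack=$ R S D int  input=int num do num $  — match int
step 6: stack=$ R S D  input=num do num $  — expand D ::= num
step 7: stack=$ R S num  input=num do num $  — match num
step 8: stack=$ R S  input=do num $  — expand S ::= do K
step 9: stack=$ R K do  input=do num $  — match do
Stack after step 9: $ R K (top = K).

K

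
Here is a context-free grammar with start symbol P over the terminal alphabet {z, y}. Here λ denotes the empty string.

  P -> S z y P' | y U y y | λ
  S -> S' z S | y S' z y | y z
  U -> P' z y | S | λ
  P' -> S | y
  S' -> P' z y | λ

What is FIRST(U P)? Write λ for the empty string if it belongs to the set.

FIRST(P): from P->S z y P' we get {y, z}; from P->y U y y we get {y}; from P->λ we get {λ}. So FIRST(P) = {λ, y, z}.
FIRST(S): from S->S' z S we get {y, z}; from S->y S' z y we get {y}; from S->y z we get {y}. So FIRST(S) = {y, z}.
FIRST(P'): from P'->S we get {y, z}; from P'->y we get {y}. So FIRST(P') = {y, z}.
FIRST(U): from U->P' z y we get {y, z}; from U->S we get {y, z}; from U->λ we get {λ}. So FIRST(U) = {λ, y, z}.
FIRST(S'): from S'->P' z y we get {y, z}; from S'->λ we get {λ}. So FIRST(S') = {λ, y, z}.
FIRST(U P): take FIRST of each symbol in turn, carrying on past any symbol whose FIRST contains λ; result {λ, y, z}.

{λ, y, z}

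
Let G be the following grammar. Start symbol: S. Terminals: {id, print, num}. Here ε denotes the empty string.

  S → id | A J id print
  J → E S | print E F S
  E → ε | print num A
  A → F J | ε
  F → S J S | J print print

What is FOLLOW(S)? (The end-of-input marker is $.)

FIRST(E): from E→ε we get {ε}; from E→print num A we get {print}. So FIRST(E) = {ε, print}.
FIRST(S): from S→id we get {id}; from S→A J id print we get {id, print}. So FIRST(S) = {id, print}.
FIRST(J): from J→E S we get {id, print}; from J→print E F S we get {print}. So FIRST(J) = {id, print}.
FIRST(F): from F→S J S we get {id, print}; from F→J print print we get {id, print}. So FIRST(F) = {id, print}.
FIRST(A): from A→F J we get {id, print}; from A→ε we get {ε}. So FIRST(A) = {ε, id, print}.
FOLLOW(S) includes $ since S is the start symbol.
FOLLOW(E): in J→E S, E is followed by S with FIRST {id, print}; in J→print E F S, E is followed by F S with FIRST {id, print}. Thus FOLLOW(E) = {id, print}.
FOLLOW(A): in S→A J id print, A is followed by J id print with FIRST {id, print}; in E→print num A, the suffix after A is empty, so FOLLOW(A) ⊇ FOLLOW(E) = {id, print}. Thus FOLLOW(A) = {id, print}.
FOLLOW(J): in S→A J id print, J is followed by id print with FIRST {id}; in A→F J, the suffix after J is empty, so FOLLOW(J) ⊇ FOLLOW(A) = {id, print}; in F→S J S, J is followed by S with FIRST {id, print}; in F→J print print, J is followed by print print with FIRST {print}. Thus FOLLOW(J) = {id, print}.
FOLLOW(F): in J→print E F S, F is followed by S with FIRST {id, print}; in A→F J, F is followed by J with FIRST {id, print}. Thus FOLLOW(F) = {id, print}.
FOLLOW(S): in J→E S, the suffix after S is empty, so FOLLOW(S) ⊇ FOLLOW(J) = {id, print}; in J→print E F S, the suffix after S is empty, so FOLLOW(S) ⊇ FOLLOW(J) = {id, print}; in F→S J S (occurrence 1), S is followed by J S with FIRST {id, print}; in F→S J S (occurrence 2), the suffix after S is empty, so FOLLOW(S) ⊇ FOLLOW(F) = {id, print}. Thus FOLLOW(S) = {$, id, print}.

{$, id, print}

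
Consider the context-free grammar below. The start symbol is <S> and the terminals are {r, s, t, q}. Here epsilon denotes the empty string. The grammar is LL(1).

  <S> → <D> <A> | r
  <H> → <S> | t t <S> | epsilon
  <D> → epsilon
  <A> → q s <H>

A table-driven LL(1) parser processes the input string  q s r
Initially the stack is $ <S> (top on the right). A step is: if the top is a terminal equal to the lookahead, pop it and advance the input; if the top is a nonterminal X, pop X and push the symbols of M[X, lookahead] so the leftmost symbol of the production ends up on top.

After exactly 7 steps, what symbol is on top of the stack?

     Stack      Input    Action
  1  $ <S>      q s r $  expand <S> → <D> <A>
  2  $ <A> <D>  q s r $  expand <D> → epsilon
  3  $ <A>      q s r $  expand <A> → q s <H>
  4  $ <H> s q  q s r $  match q
  5  $ <H> s    s r $    match s
  6  $ <H>      r $      expand <H> → <S>
  7  $ <S>      r $      expand <S> → r
Stack after step 7: $ r (top = r).

r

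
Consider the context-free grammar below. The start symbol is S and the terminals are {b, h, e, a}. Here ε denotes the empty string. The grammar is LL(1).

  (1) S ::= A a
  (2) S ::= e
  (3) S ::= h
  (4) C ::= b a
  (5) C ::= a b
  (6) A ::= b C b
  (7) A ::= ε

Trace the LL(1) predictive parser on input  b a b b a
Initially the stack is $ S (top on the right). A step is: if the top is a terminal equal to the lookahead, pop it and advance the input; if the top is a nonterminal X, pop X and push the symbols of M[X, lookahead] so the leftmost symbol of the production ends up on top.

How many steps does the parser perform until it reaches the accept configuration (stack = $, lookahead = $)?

8

     Stack      Input        Action
  1  $ S        b a b b a $  expand S ::= A a
  2  $ a A      b a b b a $  expand A ::= b C b
  3  $ a b C b  b a b b a $  match b
  4  $ a b C    a b b a $    expand C ::= a b
  5  $ a b b a  a b b a $    match a
  6  $ a b b    b b a $      match b
  7  $ a b      b a $        match b
  8  $ a        a $          match a
Accept reached after 8 steps.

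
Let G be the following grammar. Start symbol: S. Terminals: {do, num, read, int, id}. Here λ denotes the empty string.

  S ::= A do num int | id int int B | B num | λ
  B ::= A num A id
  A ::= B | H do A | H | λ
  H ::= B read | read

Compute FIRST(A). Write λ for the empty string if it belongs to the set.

{λ, num, read}

FIRST(S) = {λ, do, id, num, read}  (via A do num int, B num)
FIRST(B) = {num, read}  (via A num A id)
FIRST(H) = {num, read}  (via B read)
FIRST(A) = {λ, num, read}  (via B, H do A, H)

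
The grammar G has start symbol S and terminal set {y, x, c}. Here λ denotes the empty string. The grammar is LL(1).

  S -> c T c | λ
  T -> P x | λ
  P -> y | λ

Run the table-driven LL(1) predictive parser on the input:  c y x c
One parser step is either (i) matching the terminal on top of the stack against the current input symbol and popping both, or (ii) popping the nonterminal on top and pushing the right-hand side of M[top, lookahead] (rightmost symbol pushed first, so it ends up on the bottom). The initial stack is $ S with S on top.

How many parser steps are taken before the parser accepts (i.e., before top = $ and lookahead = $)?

7

step 1: stack=$ S  input=c y x c $  — expand S -> c T c
step 2: stack=$ c T c  input=c y x c $  — match c
step 3: stack=$ c T  input=y x c $  — expand T -> P x
step 4: stack=$ c x P  input=y x c $  — expand P -> y
step 5: stack=$ c x y  input=y x c $  — match y
step 6: stack=$ c x  input=x c $  — match x
step 7: stack=$ c  input=c $  — match c
Accept reached after 7 steps.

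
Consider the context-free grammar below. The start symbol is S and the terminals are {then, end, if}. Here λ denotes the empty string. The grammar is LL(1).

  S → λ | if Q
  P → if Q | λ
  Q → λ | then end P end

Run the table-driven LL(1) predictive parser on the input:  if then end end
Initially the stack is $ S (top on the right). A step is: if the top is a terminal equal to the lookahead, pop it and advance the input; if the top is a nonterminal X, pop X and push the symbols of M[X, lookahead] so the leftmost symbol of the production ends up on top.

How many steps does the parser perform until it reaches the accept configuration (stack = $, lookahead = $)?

     Stack             Input              Action
  1  $ S               if then end end $  expand S → if Q
  2  $ Q if            if then end end $  match if
  3  $ Q               then end end $     expand Q → then end P end
  4  $ end P end then  then end end $     match then
  5  $ end P end       end end $          match end
  6  $ end P           end $              expand P → λ
  7  $ end             end $              match end
Accept reached after 7 steps.

7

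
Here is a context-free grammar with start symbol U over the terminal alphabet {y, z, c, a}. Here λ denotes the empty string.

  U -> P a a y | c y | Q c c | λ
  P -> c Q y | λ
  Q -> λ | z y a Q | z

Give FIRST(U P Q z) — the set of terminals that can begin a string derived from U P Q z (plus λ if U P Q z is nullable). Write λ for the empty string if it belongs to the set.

{a, c, z}

FIRST(P) = {λ, c}
FIRST(Q) = {λ, z}
FIRST(U) = {λ, a, c, z}  (via P a a y, Q c c)
FIRST(U P Q z): take FIRST of each symbol in turn, carrying on past any symbol whose FIRST contains λ; result {a, c, z}.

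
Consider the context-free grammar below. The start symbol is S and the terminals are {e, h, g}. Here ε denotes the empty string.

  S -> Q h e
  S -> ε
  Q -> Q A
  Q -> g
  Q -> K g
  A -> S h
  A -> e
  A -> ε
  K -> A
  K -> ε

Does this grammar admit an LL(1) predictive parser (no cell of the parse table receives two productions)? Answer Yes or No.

No

FIRST(S) = {ε, e, g, h}
FIRST(Q) = {e, g, h}
FIRST(A) = {ε, e, g, h}
FIRST(K) = {ε, e, g, h}
FOLLOW(S) = {$, h}
FOLLOW(Q) = {e, g, h}
FOLLOW(A) = {e, g, h}
FOLLOW(K) = {g}
Cell M[A, e] receives both A -> S h and A -> e and A -> ε — the grammar is not LL(1).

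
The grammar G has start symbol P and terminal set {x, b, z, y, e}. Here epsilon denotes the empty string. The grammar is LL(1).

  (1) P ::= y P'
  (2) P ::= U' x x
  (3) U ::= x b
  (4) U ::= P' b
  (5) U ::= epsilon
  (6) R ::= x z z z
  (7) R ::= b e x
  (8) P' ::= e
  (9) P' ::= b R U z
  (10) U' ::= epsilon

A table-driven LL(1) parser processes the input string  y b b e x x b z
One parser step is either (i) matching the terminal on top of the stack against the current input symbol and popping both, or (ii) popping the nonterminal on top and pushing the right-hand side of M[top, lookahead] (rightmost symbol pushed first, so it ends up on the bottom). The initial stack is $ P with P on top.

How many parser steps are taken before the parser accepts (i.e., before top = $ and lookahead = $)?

      Stack        Input              Action
   1  $ P          y b b e x x b z $  expand P ::= y P'
   2  $ P' y       y b b e x x b z $  match y
   3  $ P'         b b e x x b z $    expand P' ::= b R U z
   4  $ z U R b    b b e x x b z $    match b
   5  $ z U R      b e x x b z $      expand R ::= b e x
   6  $ z U x e b  b e x x b z $      match b
   7  $ z U x e    e x x b z $        match e
   8  $ z U x      x x b z $          match x
   9  $ z U        x b z $            expand U ::= x b
  10  $ z b x      x b z $            match x
  11  $ z b        b z $              match b
  12  $ z          z $                match z
Accept reached after 12 steps.

12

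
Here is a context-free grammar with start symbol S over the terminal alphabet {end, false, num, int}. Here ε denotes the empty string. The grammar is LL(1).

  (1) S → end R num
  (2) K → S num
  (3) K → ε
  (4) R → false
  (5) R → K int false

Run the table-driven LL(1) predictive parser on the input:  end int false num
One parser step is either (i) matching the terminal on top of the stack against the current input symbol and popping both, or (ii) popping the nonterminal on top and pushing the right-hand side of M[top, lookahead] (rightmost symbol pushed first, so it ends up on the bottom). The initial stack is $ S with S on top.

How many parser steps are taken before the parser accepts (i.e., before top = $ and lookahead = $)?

7

step 1: stack=$ S  input=end int false num $  — expand S → end R num
step 2: stack=$ num R end  input=end int false num $  — match end
step 3: stack=$ num R  input=int false num $  — expand R → K int false
step 4: stack=$ num false int K  input=int false num $  — expand K → ε
step 5: stack=$ num false int  input=int false num $  — match int
step 6: stack=$ num false  input=false num $  — match false
step 7: stack=$ num  input=num $  — match num
Accept reached after 7 steps.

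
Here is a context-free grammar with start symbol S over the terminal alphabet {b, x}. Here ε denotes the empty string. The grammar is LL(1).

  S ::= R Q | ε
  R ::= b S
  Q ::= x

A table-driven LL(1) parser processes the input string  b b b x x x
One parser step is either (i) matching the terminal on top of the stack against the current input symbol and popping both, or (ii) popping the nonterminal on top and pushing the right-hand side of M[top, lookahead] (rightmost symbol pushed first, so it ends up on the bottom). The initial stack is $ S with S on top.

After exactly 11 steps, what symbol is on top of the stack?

step 1: stack=$ S  input=b b b x x x $  — expand S ::= R Q
step 2: stack=$ Q R  input=b b b x x x $  — expand R ::= b S
step 3: stack=$ Q S b  input=b b b x x x $  — match b
step 4: stack=$ Q S  input=b b x x x $  — expand S ::= R Q
step 5: stack=$ Q Q R  input=b b x x x $  — expand R ::= b S
step 6: stack=$ Q Q S b  input=b b x x x $  — match b
step 7: stack=$ Q Q S  input=b x x x $  — expand S ::= R Q
step 8: stack=$ Q Q Q R  input=b x x x $  — expand R ::= b S
step 9: stack=$ Q Q Q S b  input=b x x x $  — match b
step 10: stack=$ Q Q Q S  input=x x x $  — expand S ::= ε
step 11: stack=$ Q Q Q  input=x x x $  — expand Q ::= x
Stack after step 11: $ Q Q x (top = x).

x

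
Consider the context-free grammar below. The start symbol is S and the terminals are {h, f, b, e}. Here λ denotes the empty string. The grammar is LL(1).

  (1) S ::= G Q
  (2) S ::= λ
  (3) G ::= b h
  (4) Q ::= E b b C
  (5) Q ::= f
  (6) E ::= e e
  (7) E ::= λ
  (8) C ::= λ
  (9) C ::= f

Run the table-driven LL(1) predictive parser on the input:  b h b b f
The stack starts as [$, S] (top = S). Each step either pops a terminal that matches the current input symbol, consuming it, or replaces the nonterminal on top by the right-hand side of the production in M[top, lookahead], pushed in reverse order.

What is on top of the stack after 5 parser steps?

E

step 1: stack=$ S  input=b h b b f $  — expand S ::= G Q
step 2: stack=$ Q G  input=b h b b f $  — expand G ::= b h
step 3: stack=$ Q h b  input=b h b b f $  — match b
step 4: stack=$ Q h  input=h b b f $  — match h
step 5: stack=$ Q  input=b b f $  — expand Q ::= E b b C
Stack after step 5: $ C b b E (top = E).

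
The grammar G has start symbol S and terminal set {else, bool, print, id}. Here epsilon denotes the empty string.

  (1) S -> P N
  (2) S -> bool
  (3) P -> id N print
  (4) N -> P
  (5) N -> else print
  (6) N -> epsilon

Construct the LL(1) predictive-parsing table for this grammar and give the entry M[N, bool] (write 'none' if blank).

none

FIRST(P) = {id}
FIRST(S) = {bool, id}  (via P N)
FIRST(N) = {epsilon, else, id}  (via P)
FOLLOW(S) includes $ since S is the start symbol.
FOLLOW(S): S appears on no right-hand side. Thus FOLLOW(S) = {$}.
FOLLOW(N): in S->P N, the suffix after N is empty, so FOLLOW(N) ⊇ FOLLOW(S) = {$}; in P->id N print, N is followed by print with FIRST {print}. Thus FOLLOW(N) = {$, print}.
For N -> P: FIRST(P) = {id}, so it goes in M[N, t] for t ∈ {id}.
For N -> else print: FIRST(else print) = {else}, so it goes in M[N, t] for t ∈ {else}.
For N -> epsilon: FIRST(epsilon) = {epsilon}, so it goes in M[N, t] for t ∈ {}; since epsilon ∈ FIRST, also for every t ∈ FOLLOW(N) = {$, print}.
None of these place a production in M[N, bool].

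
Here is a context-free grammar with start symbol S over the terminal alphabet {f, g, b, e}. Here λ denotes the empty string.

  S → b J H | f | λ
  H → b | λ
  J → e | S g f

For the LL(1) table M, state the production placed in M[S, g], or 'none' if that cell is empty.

FIRST(S) = {λ, b, f}
FIRST(H) = {λ, b}
FIRST(J) = {b, e, f, g}  (via S g f)
FOLLOW(S) includes $ since S is the start symbol.
FOLLOW(S): in J→S g f, S is followed by g f with FIRST {g}. Thus FOLLOW(S) = {$, g}.
For S → b J H: FIRST(b J H) = {b}, so it goes in M[S, t] for t ∈ {b}.
For S → f: FIRST(f) = {f}, so it goes in M[S, t] for t ∈ {f}.
For S → λ: FIRST(λ) = {λ}, so it goes in M[S, t] for t ∈ {}; since λ ∈ FIRST, also for every t ∈ FOLLOW(S) = {$, g}.

S → λ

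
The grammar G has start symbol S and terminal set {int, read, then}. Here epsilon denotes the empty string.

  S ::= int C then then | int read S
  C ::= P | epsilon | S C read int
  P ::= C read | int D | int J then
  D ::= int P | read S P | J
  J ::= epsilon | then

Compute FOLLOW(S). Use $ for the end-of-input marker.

{$, int, read}

FIRST(S) = {int}
FIRST(J) = {epsilon, then}
FIRST(D) = {epsilon, int, read, then}  (via J)
FIRST(C) = {epsilon, int, read}  (via P, S C read int)
FIRST(P) = {int, read}  (via C read)
FOLLOW(S) includes $ since S is the start symbol.
FOLLOW(S): in S::=int read S, the suffix after S is empty (adds nothing new); in C::=S C read int, S is followed by C read int with FIRST {int, read}; in D::=read S P, S is followed by P with FIRST {int, read}. Thus FOLLOW(S) = {$, int, read}.
FOLLOW(C): in S::=int C then then, C is followed by then then with FIRST {then}; in C::=S C read int, C is followed by read int with FIRST {read}; in P::=C read, C is followed by read with FIRST {read}. Thus FOLLOW(C) = {read, then}.
FOLLOW(P): in C::=P, the suffix after P is empty, so FOLLOW(P) ⊇ FOLLOW(C) = {read, then}; in D::=int P, the suffix after P is empty, so FOLLOW(P) ⊇ FOLLOW(D) = {read, then}; in D::=read S P, the suffix after P is empty, so FOLLOW(P) ⊇ FOLLOW(D) = {read, then}. Thus FOLLOW(P) = {read, then}.
FOLLOW(D): in P::=int D, the suffix after D is empty, so FOLLOW(D) ⊇ FOLLOW(P) = {read, then}. Thus FOLLOW(D) = {read, then}.
FOLLOW(J): in P::=int J then, J is followed by then with FIRST {then}; in D::=J, the suffix after J is empty, so FOLLOW(J) ⊇ FOLLOW(D) = {read, then}. Thus FOLLOW(J) = {read, then}.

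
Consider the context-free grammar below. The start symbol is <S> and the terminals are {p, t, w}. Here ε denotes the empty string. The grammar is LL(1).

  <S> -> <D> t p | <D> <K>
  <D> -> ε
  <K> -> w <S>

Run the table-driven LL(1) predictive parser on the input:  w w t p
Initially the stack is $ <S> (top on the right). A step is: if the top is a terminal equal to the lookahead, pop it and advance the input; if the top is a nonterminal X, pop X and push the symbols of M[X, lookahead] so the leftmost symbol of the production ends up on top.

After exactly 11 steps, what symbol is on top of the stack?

p

      Stack      Input      Action
   1  $ <S>      w w t p $  expand <S> -> <D> <K>
   2  $ <K> <D>  w w t p $  expand <D> -> ε
   3  $ <K>      w w t p $  expand <K> -> w <S>
   4  $ <S> w    w w t p $  match w
   5  $ <S>      w t p $    expand <S> -> <D> <K>
   6  $ <K> <D>  w t p $    expand <D> -> ε
   7  $ <K>      w t p $    expand <K> -> w <S>
   8  $ <S> w    w t p $    match w
   9  $ <S>      t p $      expand <S> -> <D> t p
  10  $ p t <D>  t p $      expand <D> -> ε
  11  $ p t      t p $      match t
Stack after step 11: $ p (top = p).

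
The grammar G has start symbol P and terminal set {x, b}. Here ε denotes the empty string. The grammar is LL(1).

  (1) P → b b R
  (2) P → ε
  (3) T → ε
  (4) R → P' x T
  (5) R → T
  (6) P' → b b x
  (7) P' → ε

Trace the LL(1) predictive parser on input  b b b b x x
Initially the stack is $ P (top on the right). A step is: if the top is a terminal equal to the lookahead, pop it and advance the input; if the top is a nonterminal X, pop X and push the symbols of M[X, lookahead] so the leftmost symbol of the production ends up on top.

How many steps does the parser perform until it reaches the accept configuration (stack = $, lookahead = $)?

10

      Stack        Input          Action
   1  $ P          b b b b x x $  expand P → b b R
   2  $ R b b      b b b b x x $  match b
   3  $ R b        b b b x x $    match b
   4  $ R          b b x x $      expand R → P' x T
   5  $ T x P'     b b x x $      expand P' → b b x
   6  $ T x x b b  b b x x $      match b
   7  $ T x x b    b x x $        match b
   8  $ T x x      x x $          match x
   9  $ T x        x $            match x
  10  $ T          $              expand T → ε
Accept reached after 10 steps.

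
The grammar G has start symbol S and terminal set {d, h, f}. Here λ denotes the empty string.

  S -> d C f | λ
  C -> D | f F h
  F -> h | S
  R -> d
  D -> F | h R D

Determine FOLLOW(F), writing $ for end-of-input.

FIRST(S) = {λ, d}
FIRST(R) = {d}
FIRST(F) = {λ, d, h}  (via S)
FIRST(D) = {λ, d, h}  (via F)
FIRST(C) = {λ, d, f, h}  (via D)
FOLLOW(S) includes $ since S is the start symbol.
FOLLOW(C): in S->d C f, C is followed by f with FIRST {f}. Thus FOLLOW(C) = {f}.
FOLLOW(D): in C->D, the suffix after D is empty, so FOLLOW(D) ⊇ FOLLOW(C) = {f}; in D->h R D, the suffix after D is empty (adds nothing new). Thus FOLLOW(D) = {f}.
FOLLOW(F): in C->f F h, F is followed by h with FIRST {h}; in D->F, the suffix after F is empty, so FOLLOW(F) ⊇ FOLLOW(D) = {f}. Thus FOLLOW(F) = {f, h}.
FOLLOW(S): in F->S, the suffix after S is empty, so FOLLOW(S) ⊇ FOLLOW(F) = {f, h}. Thus FOLLOW(S) = {$, f, h}.
FOLLOW(R): in D->h R D, R is followed by D with FIRST {λ, d, h}; in D->h R D, the suffix after R is nullable, so FOLLOW(R) ⊇ FOLLOW(D) = {f}. Thus FOLLOW(R) = {d, f, h}.

{f, h}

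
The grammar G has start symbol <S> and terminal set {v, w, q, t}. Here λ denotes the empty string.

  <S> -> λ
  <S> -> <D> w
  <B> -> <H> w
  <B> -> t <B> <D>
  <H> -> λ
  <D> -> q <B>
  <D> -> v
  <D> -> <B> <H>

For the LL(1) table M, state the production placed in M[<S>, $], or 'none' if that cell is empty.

<S> -> λ

FIRST(<H>) = {λ}
FIRST(<B>) = {t, w}  (via <H> w)
FIRST(<D>) = {q, t, v, w}  (via <B> <H>)
FIRST(<S>) = {λ, q, t, v, w}  (via <D> w)
FOLLOW(<S>) includes $ since <S> is the start symbol.
FOLLOW(<S>): <S> appears on no right-hand side. Thus FOLLOW(<S>) = {$}.
For <S> -> λ: FIRST(λ) = {λ}, so it goes in M[<S>, t] for t ∈ {}; since λ ∈ FIRST, also for every t ∈ FOLLOW(<S>) = {$}.
For <S> -> <D> w: FIRST(<D> w) = {q, t, v, w}, so it goes in M[<S>, t] for t ∈ {q, t, v, w}.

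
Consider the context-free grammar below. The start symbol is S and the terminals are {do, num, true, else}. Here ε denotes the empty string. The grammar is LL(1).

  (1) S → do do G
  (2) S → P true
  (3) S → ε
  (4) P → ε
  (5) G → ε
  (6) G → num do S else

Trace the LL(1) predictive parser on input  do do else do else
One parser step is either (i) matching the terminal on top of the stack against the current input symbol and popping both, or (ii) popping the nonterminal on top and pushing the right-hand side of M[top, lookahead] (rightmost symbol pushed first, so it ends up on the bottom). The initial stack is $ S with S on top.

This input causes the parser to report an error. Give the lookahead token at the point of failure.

step 1: stack=$ S  input=do do else do else $  — expand S → do do G
step 2: stack=$ G do do  input=do do else do else $  — match do
step 3: stack=$ G do  input=do else do else $  — match do
step 4: stack=$ G  input=else do else $  — expand G → ε
step 5: stack=$  input=else do else $  — error: stack empty but input remains

else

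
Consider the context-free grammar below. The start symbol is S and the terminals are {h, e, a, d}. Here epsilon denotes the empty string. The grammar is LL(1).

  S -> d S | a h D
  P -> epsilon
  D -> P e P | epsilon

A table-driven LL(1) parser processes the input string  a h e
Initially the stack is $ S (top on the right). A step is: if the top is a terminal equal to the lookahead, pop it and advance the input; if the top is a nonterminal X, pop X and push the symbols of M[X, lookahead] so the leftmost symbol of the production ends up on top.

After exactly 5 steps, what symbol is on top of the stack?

step 1: stack=$ S  input=a h e $  — expand S -> a h D
step 2: stack=$ D h a  input=a h e $  — match a
step 3: stack=$ D h  input=h e $  — match h
step 4: stack=$ D  input=e $  — expand D -> P e P
step 5: stack=$ P e P  input=e $  — expand P -> epsilon
Stack after step 5: $ P e (top = e).

e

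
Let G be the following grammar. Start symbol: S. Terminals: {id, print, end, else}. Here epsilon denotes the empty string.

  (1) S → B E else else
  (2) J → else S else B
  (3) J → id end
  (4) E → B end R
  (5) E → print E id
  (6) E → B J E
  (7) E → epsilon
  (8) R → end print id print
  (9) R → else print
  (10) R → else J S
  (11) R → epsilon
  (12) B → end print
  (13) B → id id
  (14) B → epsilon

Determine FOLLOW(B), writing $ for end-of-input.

FIRST(J) = {else, id}
FIRST(R) = {epsilon, else, end}
FIRST(B) = {epsilon, end, id}
FIRST(E) = {epsilon, else, end, id, print}  (via B end R, B J E)
FIRST(S) = {else, end, id, print}  (via B E else else)
FOLLOW(S) includes $ since S is the start symbol.
FOLLOW(E): in S→B E else else, E is followed by else else with FIRST {else}; in E→print E id, E is followed by id with FIRST {id}; in E→B J E, the suffix after E is empty (adds nothing new). Thus FOLLOW(E) = {else, id}.
FOLLOW(J): in E→B J E, J is followed by E with FIRST {epsilon, else, end, id, print}; in E→B J E, the suffix after J is nullable, so FOLLOW(J) ⊇ FOLLOW(E) = {else, id}; in R→else J S, J is followed by S with FIRST {else, end, id, print}. Thus FOLLOW(J) = {else, end, id, print}.
FOLLOW(R): in E→B end R, the suffix after R is empty, so FOLLOW(R) ⊇ FOLLOW(E) = {else, id}. Thus FOLLOW(R) = {else, id}.
FOLLOW(S): in J→else S else B, S is followed by else B with FIRST {else}; in R→else J S, the suffix after S is empty, so FOLLOW(S) ⊇ FOLLOW(R) = {else, id}. Thus FOLLOW(S) = {$, else, id}.
FOLLOW(B): in S→B E else else, B is followed by E else else with FIRST {else, end, id, print}; in J→else S else B, the suffix after B is empty, so FOLLOW(B) ⊇ FOLLOW(J) = {else, end, id, print}; in E→B end R, B is followed by end R with FIRST {end}; in E→B J E, B is followed by J E with FIRST {else, id}. Thus FOLLOW(B) = {else, end, id, print}.

{else, end, id, print}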